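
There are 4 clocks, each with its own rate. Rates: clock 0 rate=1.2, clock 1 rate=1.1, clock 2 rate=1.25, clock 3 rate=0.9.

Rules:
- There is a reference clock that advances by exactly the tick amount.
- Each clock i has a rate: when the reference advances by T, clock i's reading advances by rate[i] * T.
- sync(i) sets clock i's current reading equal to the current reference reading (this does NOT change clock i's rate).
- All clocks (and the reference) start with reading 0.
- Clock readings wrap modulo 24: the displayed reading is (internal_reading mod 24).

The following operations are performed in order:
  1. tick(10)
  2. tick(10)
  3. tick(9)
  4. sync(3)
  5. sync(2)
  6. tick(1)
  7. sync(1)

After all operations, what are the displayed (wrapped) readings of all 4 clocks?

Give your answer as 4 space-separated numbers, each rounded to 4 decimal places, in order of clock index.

Answer: 12.0000 6.0000 6.2500 5.9000

Derivation:
After op 1 tick(10): ref=10.0000 raw=[12.0000 11.0000 12.5000 9.0000]
After op 2 tick(10): ref=20.0000 raw=[24.0000 22.0000 25.0000 18.0000]
After op 3 tick(9): ref=29.0000 raw=[34.8000 31.9000 36.2500 26.1000]
After op 4 sync(3): ref=29.0000 raw=[34.8000 31.9000 36.2500 29.0000]
After op 5 sync(2): ref=29.0000 raw=[34.8000 31.9000 29.0000 29.0000]
After op 6 tick(1): ref=30.0000 raw=[36.0000 33.0000 30.2500 29.9000]
After op 7 sync(1): ref=30.0000 raw=[36.0000 30.0000 30.2500 29.9000]
Wrap final raw readings (mod 24): 36.0000 mod 24 = 12.0000; 30.0000 mod 24 = 6.0000; 30.2500 mod 24 = 6.2500; 29.9000 mod 24 = 5.9000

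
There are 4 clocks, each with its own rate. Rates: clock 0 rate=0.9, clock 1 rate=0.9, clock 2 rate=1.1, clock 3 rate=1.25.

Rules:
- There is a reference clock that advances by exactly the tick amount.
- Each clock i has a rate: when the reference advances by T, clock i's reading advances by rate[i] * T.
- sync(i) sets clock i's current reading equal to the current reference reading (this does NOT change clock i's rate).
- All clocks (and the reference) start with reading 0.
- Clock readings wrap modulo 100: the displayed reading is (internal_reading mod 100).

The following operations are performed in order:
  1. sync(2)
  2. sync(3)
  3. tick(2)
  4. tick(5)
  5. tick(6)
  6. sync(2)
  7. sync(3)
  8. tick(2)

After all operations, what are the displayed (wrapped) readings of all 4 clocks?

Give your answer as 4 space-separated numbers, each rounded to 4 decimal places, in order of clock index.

Answer: 13.5000 13.5000 15.2000 15.5000

Derivation:
After op 1 sync(2): ref=0.0000 raw=[0.0000 0.0000 0.0000 0.0000]
After op 2 sync(3): ref=0.0000 raw=[0.0000 0.0000 0.0000 0.0000]
After op 3 tick(2): ref=2.0000 raw=[1.8000 1.8000 2.2000 2.5000]
After op 4 tick(5): ref=7.0000 raw=[6.3000 6.3000 7.7000 8.7500]
After op 5 tick(6): ref=13.0000 raw=[11.7000 11.7000 14.3000 16.2500]
After op 6 sync(2): ref=13.0000 raw=[11.7000 11.7000 13.0000 16.2500]
After op 7 sync(3): ref=13.0000 raw=[11.7000 11.7000 13.0000 13.0000]
After op 8 tick(2): ref=15.0000 raw=[13.5000 13.5000 15.2000 15.5000]
Wrap final raw readings (mod 100): 13.5000 mod 100 = 13.5000; 13.5000 mod 100 = 13.5000; 15.2000 mod 100 = 15.2000; 15.5000 mod 100 = 15.5000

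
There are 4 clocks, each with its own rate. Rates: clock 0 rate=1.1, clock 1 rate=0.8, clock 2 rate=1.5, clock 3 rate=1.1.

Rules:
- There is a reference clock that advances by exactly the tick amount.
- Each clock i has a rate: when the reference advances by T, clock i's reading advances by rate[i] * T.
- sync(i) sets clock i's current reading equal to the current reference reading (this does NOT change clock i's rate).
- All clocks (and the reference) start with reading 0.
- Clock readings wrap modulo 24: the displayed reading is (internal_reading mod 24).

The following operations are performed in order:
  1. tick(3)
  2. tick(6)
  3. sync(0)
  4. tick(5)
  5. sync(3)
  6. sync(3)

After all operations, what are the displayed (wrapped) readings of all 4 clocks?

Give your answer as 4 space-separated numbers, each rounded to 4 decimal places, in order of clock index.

Answer: 14.5000 11.2000 21.0000 14.0000

Derivation:
After op 1 tick(3): ref=3.0000 raw=[3.3000 2.4000 4.5000 3.3000]
After op 2 tick(6): ref=9.0000 raw=[9.9000 7.2000 13.5000 9.9000]
After op 3 sync(0): ref=9.0000 raw=[9.0000 7.2000 13.5000 9.9000]
After op 4 tick(5): ref=14.0000 raw=[14.5000 11.2000 21.0000 15.4000]
After op 5 sync(3): ref=14.0000 raw=[14.5000 11.2000 21.0000 14.0000]
After op 6 sync(3): ref=14.0000 raw=[14.5000 11.2000 21.0000 14.0000]
Wrap final raw readings (mod 24): 14.5000 mod 24 = 14.5000; 11.2000 mod 24 = 11.2000; 21.0000 mod 24 = 21.0000; 14.0000 mod 24 = 14.0000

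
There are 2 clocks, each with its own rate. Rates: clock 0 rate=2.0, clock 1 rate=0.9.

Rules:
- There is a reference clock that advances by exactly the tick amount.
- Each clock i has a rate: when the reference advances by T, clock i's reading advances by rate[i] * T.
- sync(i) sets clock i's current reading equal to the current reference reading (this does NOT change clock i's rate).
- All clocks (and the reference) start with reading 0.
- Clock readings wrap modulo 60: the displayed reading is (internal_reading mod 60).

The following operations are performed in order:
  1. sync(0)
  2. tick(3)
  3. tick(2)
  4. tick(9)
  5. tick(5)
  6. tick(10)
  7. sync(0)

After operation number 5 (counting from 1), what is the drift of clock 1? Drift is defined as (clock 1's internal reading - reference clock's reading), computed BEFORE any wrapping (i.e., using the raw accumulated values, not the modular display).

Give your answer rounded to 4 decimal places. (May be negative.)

Answer: -1.9000

Derivation:
After op 1 sync(0): ref=0.0000 raw=[0.0000 0.0000]
After op 2 tick(3): ref=3.0000 raw=[6.0000 2.7000]
After op 3 tick(2): ref=5.0000 raw=[10.0000 4.5000]
After op 4 tick(9): ref=14.0000 raw=[28.0000 12.6000]
After op 5 tick(5): ref=19.0000 raw=[38.0000 17.1000]
Drift of clock 1 after op 5: 17.1000 - 19.0000 = -1.9000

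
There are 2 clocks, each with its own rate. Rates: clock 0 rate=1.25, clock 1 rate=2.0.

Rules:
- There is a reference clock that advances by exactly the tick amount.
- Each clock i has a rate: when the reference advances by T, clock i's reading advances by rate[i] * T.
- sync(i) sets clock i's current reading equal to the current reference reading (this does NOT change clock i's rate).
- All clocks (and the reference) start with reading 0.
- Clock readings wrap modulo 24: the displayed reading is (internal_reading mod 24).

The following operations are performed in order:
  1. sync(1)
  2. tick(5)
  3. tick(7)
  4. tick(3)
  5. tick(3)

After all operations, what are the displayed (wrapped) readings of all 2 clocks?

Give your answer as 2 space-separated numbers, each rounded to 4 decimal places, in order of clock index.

After op 1 sync(1): ref=0.0000 raw=[0.0000 0.0000]
After op 2 tick(5): ref=5.0000 raw=[6.2500 10.0000]
After op 3 tick(7): ref=12.0000 raw=[15.0000 24.0000]
After op 4 tick(3): ref=15.0000 raw=[18.7500 30.0000]
After op 5 tick(3): ref=18.0000 raw=[22.5000 36.0000]
Wrap final raw readings (mod 24): 22.5000 mod 24 = 22.5000; 36.0000 mod 24 = 12.0000

Answer: 22.5000 12.0000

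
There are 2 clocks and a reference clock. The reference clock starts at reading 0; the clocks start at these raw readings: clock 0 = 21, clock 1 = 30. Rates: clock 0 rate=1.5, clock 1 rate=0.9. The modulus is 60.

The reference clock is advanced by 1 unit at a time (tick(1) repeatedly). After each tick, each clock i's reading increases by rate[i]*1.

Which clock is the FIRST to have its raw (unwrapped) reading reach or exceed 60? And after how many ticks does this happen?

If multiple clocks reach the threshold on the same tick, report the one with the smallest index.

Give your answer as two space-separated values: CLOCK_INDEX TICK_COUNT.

clock 0: start=21, rate=1.5, needs 60-21 = 39; ticks = ceil(39/1.5) = ceil(26.0000) = 26; reading at tick 26 = 21 + 1.5*26 = 60.0000
clock 1: start=30, rate=0.9, needs 60-30 = 30; ticks = ceil(30/0.9) = ceil(33.3333) = 34; reading at tick 34 = 30 + 0.9*34 = 60.6000
Minimum tick count = 26; winners = [0]; smallest index = 0

Answer: 0 26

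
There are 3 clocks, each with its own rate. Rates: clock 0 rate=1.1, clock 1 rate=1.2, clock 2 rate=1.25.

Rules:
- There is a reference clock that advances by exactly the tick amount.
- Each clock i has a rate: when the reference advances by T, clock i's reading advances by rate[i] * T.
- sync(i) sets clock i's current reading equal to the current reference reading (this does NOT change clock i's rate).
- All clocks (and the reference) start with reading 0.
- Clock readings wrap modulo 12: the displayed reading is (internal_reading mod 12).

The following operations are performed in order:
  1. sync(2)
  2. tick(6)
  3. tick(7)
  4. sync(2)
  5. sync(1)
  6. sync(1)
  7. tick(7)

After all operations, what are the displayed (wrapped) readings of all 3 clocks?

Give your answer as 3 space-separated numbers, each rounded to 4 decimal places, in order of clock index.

After op 1 sync(2): ref=0.0000 raw=[0.0000 0.0000 0.0000]
After op 2 tick(6): ref=6.0000 raw=[6.6000 7.2000 7.5000]
After op 3 tick(7): ref=13.0000 raw=[14.3000 15.6000 16.2500]
After op 4 sync(2): ref=13.0000 raw=[14.3000 15.6000 13.0000]
After op 5 sync(1): ref=13.0000 raw=[14.3000 13.0000 13.0000]
After op 6 sync(1): ref=13.0000 raw=[14.3000 13.0000 13.0000]
After op 7 tick(7): ref=20.0000 raw=[22.0000 21.4000 21.7500]
Wrap final raw readings (mod 12): 22.0000 mod 12 = 10.0000; 21.4000 mod 12 = 9.4000; 21.7500 mod 12 = 9.7500

Answer: 10.0000 9.4000 9.7500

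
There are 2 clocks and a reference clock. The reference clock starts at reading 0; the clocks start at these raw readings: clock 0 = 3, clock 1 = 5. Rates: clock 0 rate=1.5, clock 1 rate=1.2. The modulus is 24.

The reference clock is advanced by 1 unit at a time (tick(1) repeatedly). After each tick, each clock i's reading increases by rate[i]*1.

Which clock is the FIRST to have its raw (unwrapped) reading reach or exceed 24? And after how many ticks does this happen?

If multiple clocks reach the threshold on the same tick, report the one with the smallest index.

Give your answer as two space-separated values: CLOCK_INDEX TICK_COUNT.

clock 0: start=3, rate=1.5, needs 24-3 = 21; ticks = ceil(21/1.5) = ceil(14.0000) = 14; reading at tick 14 = 3 + 1.5*14 = 24.0000
clock 1: start=5, rate=1.2, needs 24-5 = 19; ticks = ceil(19/1.2) = ceil(15.8333) = 16; reading at tick 16 = 5 + 1.2*16 = 24.2000
Minimum tick count = 14; winners = [0]; smallest index = 0

Answer: 0 14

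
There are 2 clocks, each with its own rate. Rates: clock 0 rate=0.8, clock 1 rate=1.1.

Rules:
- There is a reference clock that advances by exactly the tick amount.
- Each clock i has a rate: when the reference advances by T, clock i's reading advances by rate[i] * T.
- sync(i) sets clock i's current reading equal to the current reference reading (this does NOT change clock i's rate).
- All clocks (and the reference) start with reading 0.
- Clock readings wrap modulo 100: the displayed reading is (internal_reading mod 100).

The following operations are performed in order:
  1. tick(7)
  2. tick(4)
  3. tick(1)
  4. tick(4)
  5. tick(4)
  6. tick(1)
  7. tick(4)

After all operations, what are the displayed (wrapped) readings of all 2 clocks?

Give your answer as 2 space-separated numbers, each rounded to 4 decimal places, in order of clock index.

Answer: 20.0000 27.5000

Derivation:
After op 1 tick(7): ref=7.0000 raw=[5.6000 7.7000]
After op 2 tick(4): ref=11.0000 raw=[8.8000 12.1000]
After op 3 tick(1): ref=12.0000 raw=[9.6000 13.2000]
After op 4 tick(4): ref=16.0000 raw=[12.8000 17.6000]
After op 5 tick(4): ref=20.0000 raw=[16.0000 22.0000]
After op 6 tick(1): ref=21.0000 raw=[16.8000 23.1000]
After op 7 tick(4): ref=25.0000 raw=[20.0000 27.5000]
Wrap final raw readings (mod 100): 20.0000 mod 100 = 20.0000; 27.5000 mod 100 = 27.5000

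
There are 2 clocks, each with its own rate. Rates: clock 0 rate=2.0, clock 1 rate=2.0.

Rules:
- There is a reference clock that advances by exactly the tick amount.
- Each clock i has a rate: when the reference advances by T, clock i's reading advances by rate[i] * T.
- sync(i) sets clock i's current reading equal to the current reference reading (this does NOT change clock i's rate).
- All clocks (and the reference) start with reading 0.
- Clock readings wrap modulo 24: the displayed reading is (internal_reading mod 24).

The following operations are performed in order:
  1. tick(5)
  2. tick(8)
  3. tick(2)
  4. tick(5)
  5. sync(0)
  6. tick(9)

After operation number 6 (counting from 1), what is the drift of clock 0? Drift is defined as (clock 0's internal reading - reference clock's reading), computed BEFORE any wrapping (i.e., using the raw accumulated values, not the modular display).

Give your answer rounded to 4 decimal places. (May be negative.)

After op 1 tick(5): ref=5.0000 raw=[10.0000 10.0000]
After op 2 tick(8): ref=13.0000 raw=[26.0000 26.0000]
After op 3 tick(2): ref=15.0000 raw=[30.0000 30.0000]
After op 4 tick(5): ref=20.0000 raw=[40.0000 40.0000]
After op 5 sync(0): ref=20.0000 raw=[20.0000 40.0000]
After op 6 tick(9): ref=29.0000 raw=[38.0000 58.0000]
Drift of clock 0 after op 6: 38.0000 - 29.0000 = 9.0000

Answer: 9.0000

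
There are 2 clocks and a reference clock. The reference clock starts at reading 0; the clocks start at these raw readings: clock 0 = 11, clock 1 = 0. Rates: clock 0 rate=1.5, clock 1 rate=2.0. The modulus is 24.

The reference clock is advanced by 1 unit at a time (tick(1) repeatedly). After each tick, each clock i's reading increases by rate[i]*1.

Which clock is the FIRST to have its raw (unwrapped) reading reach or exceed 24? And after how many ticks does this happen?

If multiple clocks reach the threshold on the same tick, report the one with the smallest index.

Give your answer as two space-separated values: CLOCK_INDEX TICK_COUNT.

Answer: 0 9

Derivation:
clock 0: start=11, rate=1.5, needs 24-11 = 13; ticks = ceil(13/1.5) = ceil(8.6667) = 9; reading at tick 9 = 11 + 1.5*9 = 24.5000
clock 1: start=0, rate=2.0, needs 24-0 = 24; ticks = ceil(24/2.0) = ceil(12.0000) = 12; reading at tick 12 = 0 + 2.0*12 = 24.0000
Minimum tick count = 9; winners = [0]; smallest index = 0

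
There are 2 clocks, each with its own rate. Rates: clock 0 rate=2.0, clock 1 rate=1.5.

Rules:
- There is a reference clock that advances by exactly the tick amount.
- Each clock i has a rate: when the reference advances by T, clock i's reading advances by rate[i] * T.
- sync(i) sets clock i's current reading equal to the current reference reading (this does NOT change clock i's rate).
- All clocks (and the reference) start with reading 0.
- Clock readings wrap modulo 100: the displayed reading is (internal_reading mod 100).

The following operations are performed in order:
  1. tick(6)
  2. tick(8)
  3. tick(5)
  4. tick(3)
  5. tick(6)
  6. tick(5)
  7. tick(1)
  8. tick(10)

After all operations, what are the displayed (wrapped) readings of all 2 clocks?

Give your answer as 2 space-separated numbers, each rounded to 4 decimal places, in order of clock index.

After op 1 tick(6): ref=6.0000 raw=[12.0000 9.0000]
After op 2 tick(8): ref=14.0000 raw=[28.0000 21.0000]
After op 3 tick(5): ref=19.0000 raw=[38.0000 28.5000]
After op 4 tick(3): ref=22.0000 raw=[44.0000 33.0000]
After op 5 tick(6): ref=28.0000 raw=[56.0000 42.0000]
After op 6 tick(5): ref=33.0000 raw=[66.0000 49.5000]
After op 7 tick(1): ref=34.0000 raw=[68.0000 51.0000]
After op 8 tick(10): ref=44.0000 raw=[88.0000 66.0000]
Wrap final raw readings (mod 100): 88.0000 mod 100 = 88.0000; 66.0000 mod 100 = 66.0000

Answer: 88.0000 66.0000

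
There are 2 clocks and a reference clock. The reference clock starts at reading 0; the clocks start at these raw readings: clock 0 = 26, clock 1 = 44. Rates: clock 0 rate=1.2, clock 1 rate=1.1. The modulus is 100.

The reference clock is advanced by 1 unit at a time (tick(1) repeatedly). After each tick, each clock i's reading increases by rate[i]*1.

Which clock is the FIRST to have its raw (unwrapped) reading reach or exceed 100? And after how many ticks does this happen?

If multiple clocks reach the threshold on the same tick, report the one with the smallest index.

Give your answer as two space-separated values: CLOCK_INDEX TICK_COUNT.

Answer: 1 51

Derivation:
clock 0: start=26, rate=1.2, needs 100-26 = 74; ticks = ceil(74/1.2) = ceil(61.6667) = 62; reading at tick 62 = 26 + 1.2*62 = 100.4000
clock 1: start=44, rate=1.1, needs 100-44 = 56; ticks = ceil(56/1.1) = ceil(50.9091) = 51; reading at tick 51 = 44 + 1.1*51 = 100.1000
Minimum tick count = 51; winners = [1]; smallest index = 1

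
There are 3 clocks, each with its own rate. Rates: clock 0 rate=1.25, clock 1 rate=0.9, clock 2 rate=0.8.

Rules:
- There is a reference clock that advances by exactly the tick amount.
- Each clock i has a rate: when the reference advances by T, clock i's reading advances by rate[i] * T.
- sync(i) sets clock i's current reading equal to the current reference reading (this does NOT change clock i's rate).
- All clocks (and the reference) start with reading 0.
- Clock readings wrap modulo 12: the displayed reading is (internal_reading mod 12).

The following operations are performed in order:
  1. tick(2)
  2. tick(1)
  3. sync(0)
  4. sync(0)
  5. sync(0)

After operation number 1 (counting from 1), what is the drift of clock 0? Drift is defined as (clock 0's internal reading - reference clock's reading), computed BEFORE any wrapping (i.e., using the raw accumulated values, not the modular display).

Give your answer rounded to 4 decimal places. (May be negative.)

After op 1 tick(2): ref=2.0000 raw=[2.5000 1.8000 1.6000]
Drift of clock 0 after op 1: 2.5000 - 2.0000 = 0.5000

Answer: 0.5000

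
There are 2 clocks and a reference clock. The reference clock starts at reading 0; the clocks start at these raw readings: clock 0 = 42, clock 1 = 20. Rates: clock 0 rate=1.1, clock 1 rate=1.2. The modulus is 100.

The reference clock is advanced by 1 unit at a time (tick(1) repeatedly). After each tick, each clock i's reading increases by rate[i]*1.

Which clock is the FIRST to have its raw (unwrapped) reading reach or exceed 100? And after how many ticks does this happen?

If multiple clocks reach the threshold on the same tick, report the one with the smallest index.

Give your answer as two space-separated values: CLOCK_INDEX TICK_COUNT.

clock 0: start=42, rate=1.1, needs 100-42 = 58; ticks = ceil(58/1.1) = ceil(52.7273) = 53; reading at tick 53 = 42 + 1.1*53 = 100.3000
clock 1: start=20, rate=1.2, needs 100-20 = 80; ticks = ceil(80/1.2) = ceil(66.6667) = 67; reading at tick 67 = 20 + 1.2*67 = 100.4000
Minimum tick count = 53; winners = [0]; smallest index = 0

Answer: 0 53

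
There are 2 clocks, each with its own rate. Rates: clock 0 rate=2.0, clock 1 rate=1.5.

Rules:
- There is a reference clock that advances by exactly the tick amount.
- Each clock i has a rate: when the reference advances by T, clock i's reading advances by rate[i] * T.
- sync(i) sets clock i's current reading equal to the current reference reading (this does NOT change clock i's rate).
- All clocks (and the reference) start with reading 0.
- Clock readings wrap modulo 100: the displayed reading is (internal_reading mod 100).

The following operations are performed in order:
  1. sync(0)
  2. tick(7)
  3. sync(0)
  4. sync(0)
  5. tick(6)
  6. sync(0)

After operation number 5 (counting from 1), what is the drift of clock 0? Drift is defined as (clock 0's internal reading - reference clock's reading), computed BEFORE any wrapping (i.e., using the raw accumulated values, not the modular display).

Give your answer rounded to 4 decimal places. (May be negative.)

After op 1 sync(0): ref=0.0000 raw=[0.0000 0.0000]
After op 2 tick(7): ref=7.0000 raw=[14.0000 10.5000]
After op 3 sync(0): ref=7.0000 raw=[7.0000 10.5000]
After op 4 sync(0): ref=7.0000 raw=[7.0000 10.5000]
After op 5 tick(6): ref=13.0000 raw=[19.0000 19.5000]
Drift of clock 0 after op 5: 19.0000 - 13.0000 = 6.0000

Answer: 6.0000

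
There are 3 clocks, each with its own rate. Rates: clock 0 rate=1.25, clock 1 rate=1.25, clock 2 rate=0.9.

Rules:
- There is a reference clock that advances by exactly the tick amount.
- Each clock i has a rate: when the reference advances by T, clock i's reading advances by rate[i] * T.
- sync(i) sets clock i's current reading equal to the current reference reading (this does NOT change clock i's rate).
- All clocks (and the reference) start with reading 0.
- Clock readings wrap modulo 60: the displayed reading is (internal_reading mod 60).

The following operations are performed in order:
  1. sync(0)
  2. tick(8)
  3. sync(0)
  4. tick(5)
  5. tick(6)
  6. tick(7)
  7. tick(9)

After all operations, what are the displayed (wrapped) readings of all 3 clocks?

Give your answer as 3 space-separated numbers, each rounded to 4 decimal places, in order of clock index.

After op 1 sync(0): ref=0.0000 raw=[0.0000 0.0000 0.0000]
After op 2 tick(8): ref=8.0000 raw=[10.0000 10.0000 7.2000]
After op 3 sync(0): ref=8.0000 raw=[8.0000 10.0000 7.2000]
After op 4 tick(5): ref=13.0000 raw=[14.2500 16.2500 11.7000]
After op 5 tick(6): ref=19.0000 raw=[21.7500 23.7500 17.1000]
After op 6 tick(7): ref=26.0000 raw=[30.5000 32.5000 23.4000]
After op 7 tick(9): ref=35.0000 raw=[41.7500 43.7500 31.5000]
Wrap final raw readings (mod 60): 41.7500 mod 60 = 41.7500; 43.7500 mod 60 = 43.7500; 31.5000 mod 60 = 31.5000

Answer: 41.7500 43.7500 31.5000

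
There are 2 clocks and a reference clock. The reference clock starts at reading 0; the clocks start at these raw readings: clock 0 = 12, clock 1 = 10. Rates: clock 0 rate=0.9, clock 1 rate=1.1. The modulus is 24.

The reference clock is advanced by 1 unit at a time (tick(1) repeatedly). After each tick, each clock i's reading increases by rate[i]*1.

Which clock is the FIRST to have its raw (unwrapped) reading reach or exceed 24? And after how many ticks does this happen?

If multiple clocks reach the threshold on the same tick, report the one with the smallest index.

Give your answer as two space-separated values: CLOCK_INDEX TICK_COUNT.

Answer: 1 13

Derivation:
clock 0: start=12, rate=0.9, needs 24-12 = 12; ticks = ceil(12/0.9) = ceil(13.3333) = 14; reading at tick 14 = 12 + 0.9*14 = 24.6000
clock 1: start=10, rate=1.1, needs 24-10 = 14; ticks = ceil(14/1.1) = ceil(12.7273) = 13; reading at tick 13 = 10 + 1.1*13 = 24.3000
Minimum tick count = 13; winners = [1]; smallest index = 1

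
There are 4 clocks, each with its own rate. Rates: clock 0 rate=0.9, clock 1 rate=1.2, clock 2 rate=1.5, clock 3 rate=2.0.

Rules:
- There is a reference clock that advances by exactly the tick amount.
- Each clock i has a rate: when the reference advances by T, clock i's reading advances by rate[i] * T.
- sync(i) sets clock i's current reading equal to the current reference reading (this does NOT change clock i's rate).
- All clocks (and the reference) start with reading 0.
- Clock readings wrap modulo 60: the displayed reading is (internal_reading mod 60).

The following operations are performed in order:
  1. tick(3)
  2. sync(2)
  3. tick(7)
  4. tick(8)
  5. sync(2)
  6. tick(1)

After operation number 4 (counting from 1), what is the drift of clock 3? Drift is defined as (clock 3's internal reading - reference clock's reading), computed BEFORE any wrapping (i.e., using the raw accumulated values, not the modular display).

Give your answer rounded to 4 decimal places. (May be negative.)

After op 1 tick(3): ref=3.0000 raw=[2.7000 3.6000 4.5000 6.0000]
After op 2 sync(2): ref=3.0000 raw=[2.7000 3.6000 3.0000 6.0000]
After op 3 tick(7): ref=10.0000 raw=[9.0000 12.0000 13.5000 20.0000]
After op 4 tick(8): ref=18.0000 raw=[16.2000 21.6000 25.5000 36.0000]
Drift of clock 3 after op 4: 36.0000 - 18.0000 = 18.0000

Answer: 18.0000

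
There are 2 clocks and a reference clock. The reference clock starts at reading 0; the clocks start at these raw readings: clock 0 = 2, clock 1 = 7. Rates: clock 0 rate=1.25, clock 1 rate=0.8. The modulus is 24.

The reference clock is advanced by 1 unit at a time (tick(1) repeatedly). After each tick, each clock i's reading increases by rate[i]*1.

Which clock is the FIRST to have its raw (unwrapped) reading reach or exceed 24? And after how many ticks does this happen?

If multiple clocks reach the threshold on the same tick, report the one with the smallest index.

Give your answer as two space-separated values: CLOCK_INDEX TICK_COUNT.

clock 0: start=2, rate=1.25, needs 24-2 = 22; ticks = ceil(22/1.25) = ceil(17.6000) = 18; reading at tick 18 = 2 + 1.25*18 = 24.5000
clock 1: start=7, rate=0.8, needs 24-7 = 17; ticks = ceil(17/0.8) = ceil(21.2500) = 22; reading at tick 22 = 7 + 0.8*22 = 24.6000
Minimum tick count = 18; winners = [0]; smallest index = 0

Answer: 0 18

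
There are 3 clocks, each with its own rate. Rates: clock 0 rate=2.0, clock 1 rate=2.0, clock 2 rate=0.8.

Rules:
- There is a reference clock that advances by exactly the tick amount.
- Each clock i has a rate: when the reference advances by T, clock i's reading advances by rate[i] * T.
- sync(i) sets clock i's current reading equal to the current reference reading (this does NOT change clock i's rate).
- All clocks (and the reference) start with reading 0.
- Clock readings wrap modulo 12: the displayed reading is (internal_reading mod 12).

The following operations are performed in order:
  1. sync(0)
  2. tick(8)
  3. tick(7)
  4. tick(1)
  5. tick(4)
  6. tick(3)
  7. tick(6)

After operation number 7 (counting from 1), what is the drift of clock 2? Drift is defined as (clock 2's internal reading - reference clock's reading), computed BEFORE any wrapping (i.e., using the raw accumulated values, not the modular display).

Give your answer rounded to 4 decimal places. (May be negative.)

Answer: -5.8000

Derivation:
After op 1 sync(0): ref=0.0000 raw=[0.0000 0.0000 0.0000]
After op 2 tick(8): ref=8.0000 raw=[16.0000 16.0000 6.4000]
After op 3 tick(7): ref=15.0000 raw=[30.0000 30.0000 12.0000]
After op 4 tick(1): ref=16.0000 raw=[32.0000 32.0000 12.8000]
After op 5 tick(4): ref=20.0000 raw=[40.0000 40.0000 16.0000]
After op 6 tick(3): ref=23.0000 raw=[46.0000 46.0000 18.4000]
After op 7 tick(6): ref=29.0000 raw=[58.0000 58.0000 23.2000]
Drift of clock 2 after op 7: 23.2000 - 29.0000 = -5.8000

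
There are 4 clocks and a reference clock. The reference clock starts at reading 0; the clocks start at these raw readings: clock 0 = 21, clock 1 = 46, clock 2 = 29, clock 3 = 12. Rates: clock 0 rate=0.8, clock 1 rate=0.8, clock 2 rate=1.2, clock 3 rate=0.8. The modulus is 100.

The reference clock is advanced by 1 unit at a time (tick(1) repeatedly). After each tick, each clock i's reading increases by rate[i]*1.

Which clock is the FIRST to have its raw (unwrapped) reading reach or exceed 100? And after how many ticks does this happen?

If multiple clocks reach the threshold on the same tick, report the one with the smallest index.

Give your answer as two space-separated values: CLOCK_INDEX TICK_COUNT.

clock 0: start=21, rate=0.8, needs 100-21 = 79; ticks = ceil(79/0.8) = ceil(98.7500) = 99; reading at tick 99 = 21 + 0.8*99 = 100.2000
clock 1: start=46, rate=0.8, needs 100-46 = 54; ticks = ceil(54/0.8) = ceil(67.5000) = 68; reading at tick 68 = 46 + 0.8*68 = 100.4000
clock 2: start=29, rate=1.2, needs 100-29 = 71; ticks = ceil(71/1.2) = ceil(59.1667) = 60; reading at tick 60 = 29 + 1.2*60 = 101.0000
clock 3: start=12, rate=0.8, needs 100-12 = 88; ticks = ceil(88/0.8) = ceil(110.0000) = 110; reading at tick 110 = 12 + 0.8*110 = 100.0000
Minimum tick count = 60; winners = [2]; smallest index = 2

Answer: 2 60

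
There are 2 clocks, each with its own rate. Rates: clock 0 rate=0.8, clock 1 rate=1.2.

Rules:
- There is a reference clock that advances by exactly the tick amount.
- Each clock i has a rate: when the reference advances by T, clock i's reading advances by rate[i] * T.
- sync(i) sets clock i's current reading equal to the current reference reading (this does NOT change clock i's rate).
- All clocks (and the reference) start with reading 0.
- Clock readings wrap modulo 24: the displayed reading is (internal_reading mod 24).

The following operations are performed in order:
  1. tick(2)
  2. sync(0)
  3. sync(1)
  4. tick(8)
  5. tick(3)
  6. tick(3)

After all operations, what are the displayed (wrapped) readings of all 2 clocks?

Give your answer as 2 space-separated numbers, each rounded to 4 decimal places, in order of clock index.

After op 1 tick(2): ref=2.0000 raw=[1.6000 2.4000]
After op 2 sync(0): ref=2.0000 raw=[2.0000 2.4000]
After op 3 sync(1): ref=2.0000 raw=[2.0000 2.0000]
After op 4 tick(8): ref=10.0000 raw=[8.4000 11.6000]
After op 5 tick(3): ref=13.0000 raw=[10.8000 15.2000]
After op 6 tick(3): ref=16.0000 raw=[13.2000 18.8000]
Wrap final raw readings (mod 24): 13.2000 mod 24 = 13.2000; 18.8000 mod 24 = 18.8000

Answer: 13.2000 18.8000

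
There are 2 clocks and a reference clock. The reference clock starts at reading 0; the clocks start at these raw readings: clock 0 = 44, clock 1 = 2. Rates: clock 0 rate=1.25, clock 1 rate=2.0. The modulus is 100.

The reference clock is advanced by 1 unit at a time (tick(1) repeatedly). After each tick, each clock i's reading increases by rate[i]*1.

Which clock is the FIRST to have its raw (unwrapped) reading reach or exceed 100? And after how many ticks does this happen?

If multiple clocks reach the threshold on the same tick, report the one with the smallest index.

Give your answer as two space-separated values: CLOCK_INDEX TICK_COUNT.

clock 0: start=44, rate=1.25, needs 100-44 = 56; ticks = ceil(56/1.25) = ceil(44.8000) = 45; reading at tick 45 = 44 + 1.25*45 = 100.2500
clock 1: start=2, rate=2.0, needs 100-2 = 98; ticks = ceil(98/2.0) = ceil(49.0000) = 49; reading at tick 49 = 2 + 2.0*49 = 100.0000
Minimum tick count = 45; winners = [0]; smallest index = 0

Answer: 0 45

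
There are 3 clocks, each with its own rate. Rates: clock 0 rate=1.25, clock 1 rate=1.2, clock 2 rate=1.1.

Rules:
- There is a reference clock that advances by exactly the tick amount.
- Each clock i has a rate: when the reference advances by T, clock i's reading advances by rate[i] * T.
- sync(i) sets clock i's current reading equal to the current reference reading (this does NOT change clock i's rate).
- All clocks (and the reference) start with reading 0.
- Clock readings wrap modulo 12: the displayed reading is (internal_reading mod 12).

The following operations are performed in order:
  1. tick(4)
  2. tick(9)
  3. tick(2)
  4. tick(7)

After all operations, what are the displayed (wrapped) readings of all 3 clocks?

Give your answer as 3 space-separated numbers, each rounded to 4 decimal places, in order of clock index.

Answer: 3.5000 2.4000 0.2000

Derivation:
After op 1 tick(4): ref=4.0000 raw=[5.0000 4.8000 4.4000]
After op 2 tick(9): ref=13.0000 raw=[16.2500 15.6000 14.3000]
After op 3 tick(2): ref=15.0000 raw=[18.7500 18.0000 16.5000]
After op 4 tick(7): ref=22.0000 raw=[27.5000 26.4000 24.2000]
Wrap final raw readings (mod 12): 27.5000 mod 12 = 3.5000; 26.4000 mod 12 = 2.4000; 24.2000 mod 12 = 0.2000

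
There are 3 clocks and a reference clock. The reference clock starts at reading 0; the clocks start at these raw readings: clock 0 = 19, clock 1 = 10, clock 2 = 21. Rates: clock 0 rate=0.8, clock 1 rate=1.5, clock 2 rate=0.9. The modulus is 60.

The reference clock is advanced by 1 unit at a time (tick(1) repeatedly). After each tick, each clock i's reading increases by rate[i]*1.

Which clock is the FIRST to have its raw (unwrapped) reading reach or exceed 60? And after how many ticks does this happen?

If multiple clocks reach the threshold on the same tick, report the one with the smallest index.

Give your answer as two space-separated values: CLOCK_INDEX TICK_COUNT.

clock 0: start=19, rate=0.8, needs 60-19 = 41; ticks = ceil(41/0.8) = ceil(51.2500) = 52; reading at tick 52 = 19 + 0.8*52 = 60.6000
clock 1: start=10, rate=1.5, needs 60-10 = 50; ticks = ceil(50/1.5) = ceil(33.3333) = 34; reading at tick 34 = 10 + 1.5*34 = 61.0000
clock 2: start=21, rate=0.9, needs 60-21 = 39; ticks = ceil(39/0.9) = ceil(43.3333) = 44; reading at tick 44 = 21 + 0.9*44 = 60.6000
Minimum tick count = 34; winners = [1]; smallest index = 1

Answer: 1 34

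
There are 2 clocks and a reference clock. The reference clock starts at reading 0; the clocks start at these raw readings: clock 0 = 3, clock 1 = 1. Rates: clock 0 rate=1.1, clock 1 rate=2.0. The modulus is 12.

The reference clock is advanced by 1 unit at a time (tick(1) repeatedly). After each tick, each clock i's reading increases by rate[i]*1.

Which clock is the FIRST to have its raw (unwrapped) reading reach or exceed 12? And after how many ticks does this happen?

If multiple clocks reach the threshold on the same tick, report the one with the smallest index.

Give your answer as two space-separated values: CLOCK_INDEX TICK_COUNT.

Answer: 1 6

Derivation:
clock 0: start=3, rate=1.1, needs 12-3 = 9; ticks = ceil(9/1.1) = ceil(8.1818) = 9; reading at tick 9 = 3 + 1.1*9 = 12.9000
clock 1: start=1, rate=2.0, needs 12-1 = 11; ticks = ceil(11/2.0) = ceil(5.5000) = 6; reading at tick 6 = 1 + 2.0*6 = 13.0000
Minimum tick count = 6; winners = [1]; smallest index = 1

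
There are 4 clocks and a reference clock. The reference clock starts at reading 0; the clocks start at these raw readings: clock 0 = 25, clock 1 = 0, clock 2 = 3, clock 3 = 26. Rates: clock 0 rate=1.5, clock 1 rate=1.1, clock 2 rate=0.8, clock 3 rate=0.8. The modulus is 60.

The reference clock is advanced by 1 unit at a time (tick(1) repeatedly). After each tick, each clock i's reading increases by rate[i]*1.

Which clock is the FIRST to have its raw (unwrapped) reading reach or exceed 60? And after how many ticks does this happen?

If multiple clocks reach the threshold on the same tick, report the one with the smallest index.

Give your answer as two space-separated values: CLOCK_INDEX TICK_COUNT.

clock 0: start=25, rate=1.5, needs 60-25 = 35; ticks = ceil(35/1.5) = ceil(23.3333) = 24; reading at tick 24 = 25 + 1.5*24 = 61.0000
clock 1: start=0, rate=1.1, needs 60-0 = 60; ticks = ceil(60/1.1) = ceil(54.5455) = 55; reading at tick 55 = 0 + 1.1*55 = 60.5000
clock 2: start=3, rate=0.8, needs 60-3 = 57; ticks = ceil(57/0.8) = ceil(71.2500) = 72; reading at tick 72 = 3 + 0.8*72 = 60.6000
clock 3: start=26, rate=0.8, needs 60-26 = 34; ticks = ceil(34/0.8) = ceil(42.5000) = 43; reading at tick 43 = 26 + 0.8*43 = 60.4000
Minimum tick count = 24; winners = [0]; smallest index = 0

Answer: 0 24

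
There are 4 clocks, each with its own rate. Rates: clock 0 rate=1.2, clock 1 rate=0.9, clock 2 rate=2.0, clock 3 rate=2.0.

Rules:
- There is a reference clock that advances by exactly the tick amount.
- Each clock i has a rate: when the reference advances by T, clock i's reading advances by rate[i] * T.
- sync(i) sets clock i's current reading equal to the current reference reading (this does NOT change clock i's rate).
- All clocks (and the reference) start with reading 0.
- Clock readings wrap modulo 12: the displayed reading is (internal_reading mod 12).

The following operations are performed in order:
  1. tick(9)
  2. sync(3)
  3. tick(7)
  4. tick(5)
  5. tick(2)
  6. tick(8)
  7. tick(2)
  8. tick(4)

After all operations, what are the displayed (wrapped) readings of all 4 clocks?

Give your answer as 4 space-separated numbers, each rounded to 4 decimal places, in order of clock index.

Answer: 8.4000 9.3000 2.0000 5.0000

Derivation:
After op 1 tick(9): ref=9.0000 raw=[10.8000 8.1000 18.0000 18.0000]
After op 2 sync(3): ref=9.0000 raw=[10.8000 8.1000 18.0000 9.0000]
After op 3 tick(7): ref=16.0000 raw=[19.2000 14.4000 32.0000 23.0000]
After op 4 tick(5): ref=21.0000 raw=[25.2000 18.9000 42.0000 33.0000]
After op 5 tick(2): ref=23.0000 raw=[27.6000 20.7000 46.0000 37.0000]
After op 6 tick(8): ref=31.0000 raw=[37.2000 27.9000 62.0000 53.0000]
After op 7 tick(2): ref=33.0000 raw=[39.6000 29.7000 66.0000 57.0000]
After op 8 tick(4): ref=37.0000 raw=[44.4000 33.3000 74.0000 65.0000]
Wrap final raw readings (mod 12): 44.4000 mod 12 = 8.4000; 33.3000 mod 12 = 9.3000; 74.0000 mod 12 = 2.0000; 65.0000 mod 12 = 5.0000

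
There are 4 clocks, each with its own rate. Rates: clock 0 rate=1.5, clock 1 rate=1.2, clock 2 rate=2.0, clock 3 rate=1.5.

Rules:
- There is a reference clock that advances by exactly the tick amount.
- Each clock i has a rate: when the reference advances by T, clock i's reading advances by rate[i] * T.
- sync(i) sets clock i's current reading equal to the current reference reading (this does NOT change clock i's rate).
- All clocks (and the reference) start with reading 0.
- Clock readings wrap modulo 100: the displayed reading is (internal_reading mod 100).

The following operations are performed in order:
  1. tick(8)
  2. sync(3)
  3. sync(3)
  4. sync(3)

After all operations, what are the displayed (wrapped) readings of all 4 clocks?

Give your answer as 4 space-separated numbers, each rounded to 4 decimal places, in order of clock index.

Answer: 12.0000 9.6000 16.0000 8.0000

Derivation:
After op 1 tick(8): ref=8.0000 raw=[12.0000 9.6000 16.0000 12.0000]
After op 2 sync(3): ref=8.0000 raw=[12.0000 9.6000 16.0000 8.0000]
After op 3 sync(3): ref=8.0000 raw=[12.0000 9.6000 16.0000 8.0000]
After op 4 sync(3): ref=8.0000 raw=[12.0000 9.6000 16.0000 8.0000]
Wrap final raw readings (mod 100): 12.0000 mod 100 = 12.0000; 9.6000 mod 100 = 9.6000; 16.0000 mod 100 = 16.0000; 8.0000 mod 100 = 8.0000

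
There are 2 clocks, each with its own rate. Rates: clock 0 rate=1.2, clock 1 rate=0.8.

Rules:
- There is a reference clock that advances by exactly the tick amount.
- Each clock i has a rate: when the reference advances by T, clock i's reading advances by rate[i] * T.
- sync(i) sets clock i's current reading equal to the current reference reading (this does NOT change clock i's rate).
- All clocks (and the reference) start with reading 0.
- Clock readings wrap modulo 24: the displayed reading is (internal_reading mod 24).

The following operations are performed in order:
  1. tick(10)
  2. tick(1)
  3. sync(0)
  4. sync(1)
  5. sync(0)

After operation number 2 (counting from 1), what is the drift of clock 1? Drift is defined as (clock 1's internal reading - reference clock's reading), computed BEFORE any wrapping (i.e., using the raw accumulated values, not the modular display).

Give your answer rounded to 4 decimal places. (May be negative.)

Answer: -2.2000

Derivation:
After op 1 tick(10): ref=10.0000 raw=[12.0000 8.0000]
After op 2 tick(1): ref=11.0000 raw=[13.2000 8.8000]
Drift of clock 1 after op 2: 8.8000 - 11.0000 = -2.2000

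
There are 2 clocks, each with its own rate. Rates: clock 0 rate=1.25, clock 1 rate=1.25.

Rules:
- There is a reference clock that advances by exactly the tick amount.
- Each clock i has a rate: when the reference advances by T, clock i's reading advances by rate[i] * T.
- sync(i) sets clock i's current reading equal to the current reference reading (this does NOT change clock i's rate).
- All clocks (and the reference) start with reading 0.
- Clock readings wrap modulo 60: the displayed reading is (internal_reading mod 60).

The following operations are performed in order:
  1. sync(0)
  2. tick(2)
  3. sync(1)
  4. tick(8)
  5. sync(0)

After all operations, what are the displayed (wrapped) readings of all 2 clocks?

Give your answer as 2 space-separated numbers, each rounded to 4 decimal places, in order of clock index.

After op 1 sync(0): ref=0.0000 raw=[0.0000 0.0000]
After op 2 tick(2): ref=2.0000 raw=[2.5000 2.5000]
After op 3 sync(1): ref=2.0000 raw=[2.5000 2.0000]
After op 4 tick(8): ref=10.0000 raw=[12.5000 12.0000]
After op 5 sync(0): ref=10.0000 raw=[10.0000 12.0000]
Wrap final raw readings (mod 60): 10.0000 mod 60 = 10.0000; 12.0000 mod 60 = 12.0000

Answer: 10.0000 12.0000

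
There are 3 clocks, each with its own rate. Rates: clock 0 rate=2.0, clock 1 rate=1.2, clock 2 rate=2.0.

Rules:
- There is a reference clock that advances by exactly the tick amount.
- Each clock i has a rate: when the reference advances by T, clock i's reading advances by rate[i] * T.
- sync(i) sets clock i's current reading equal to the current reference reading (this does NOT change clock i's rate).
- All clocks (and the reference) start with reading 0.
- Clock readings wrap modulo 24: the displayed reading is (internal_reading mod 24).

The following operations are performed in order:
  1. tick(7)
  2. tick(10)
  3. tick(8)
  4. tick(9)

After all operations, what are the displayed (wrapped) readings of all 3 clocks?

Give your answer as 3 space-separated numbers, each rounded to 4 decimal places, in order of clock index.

Answer: 20.0000 16.8000 20.0000

Derivation:
After op 1 tick(7): ref=7.0000 raw=[14.0000 8.4000 14.0000]
After op 2 tick(10): ref=17.0000 raw=[34.0000 20.4000 34.0000]
After op 3 tick(8): ref=25.0000 raw=[50.0000 30.0000 50.0000]
After op 4 tick(9): ref=34.0000 raw=[68.0000 40.8000 68.0000]
Wrap final raw readings (mod 24): 68.0000 mod 24 = 20.0000; 40.8000 mod 24 = 16.8000; 68.0000 mod 24 = 20.0000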